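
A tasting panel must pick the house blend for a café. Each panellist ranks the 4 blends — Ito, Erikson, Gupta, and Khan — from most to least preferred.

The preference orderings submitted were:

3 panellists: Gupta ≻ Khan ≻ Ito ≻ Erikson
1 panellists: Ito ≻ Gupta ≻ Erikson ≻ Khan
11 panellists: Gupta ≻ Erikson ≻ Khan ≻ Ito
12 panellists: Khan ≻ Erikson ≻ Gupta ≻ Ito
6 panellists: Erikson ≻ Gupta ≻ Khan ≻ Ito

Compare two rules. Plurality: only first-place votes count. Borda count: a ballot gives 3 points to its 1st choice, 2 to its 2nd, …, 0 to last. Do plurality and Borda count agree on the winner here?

Plurality first-place counts: Ito 1, Erikson 6, Gupta 14, Khan 12 → Gupta.
Borda totals: Ito 6, Erikson 65, Gupta 68, Khan 59 → Gupta.
The two rules agree on Gupta.

Yes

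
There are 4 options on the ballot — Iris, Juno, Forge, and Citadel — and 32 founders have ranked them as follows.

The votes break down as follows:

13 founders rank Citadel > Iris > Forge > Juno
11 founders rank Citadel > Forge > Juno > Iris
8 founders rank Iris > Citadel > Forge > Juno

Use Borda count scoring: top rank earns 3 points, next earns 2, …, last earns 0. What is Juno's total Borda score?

Borda scores:
  Iris: 13·2 + 11·0 + 8·3 = 50
  Juno: 13·0 + 11·1 + 8·0 = 11
  Forge: 13·1 + 11·2 + 8·1 = 43
  Citadel: 13·3 + 11·3 + 8·2 = 88

11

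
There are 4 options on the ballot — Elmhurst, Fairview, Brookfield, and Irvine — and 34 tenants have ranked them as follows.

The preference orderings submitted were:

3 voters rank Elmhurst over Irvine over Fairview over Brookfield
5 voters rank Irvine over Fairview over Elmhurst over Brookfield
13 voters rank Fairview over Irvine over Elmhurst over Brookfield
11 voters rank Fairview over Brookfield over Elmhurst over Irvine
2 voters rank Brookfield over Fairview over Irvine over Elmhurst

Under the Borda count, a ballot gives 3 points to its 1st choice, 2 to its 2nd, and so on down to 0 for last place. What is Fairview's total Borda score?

89

Borda scores:
  Elmhurst: 3·3 + 5·1 + 13·1 + 11·1 + 2·0 = 38
  Fairview: 3·1 + 5·2 + 13·3 + 11·3 + 2·2 = 89
  Brookfield: 3·0 + 5·0 + 13·0 + 11·2 + 2·3 = 28
  Irvine: 3·2 + 5·3 + 13·2 + 11·0 + 2·1 = 49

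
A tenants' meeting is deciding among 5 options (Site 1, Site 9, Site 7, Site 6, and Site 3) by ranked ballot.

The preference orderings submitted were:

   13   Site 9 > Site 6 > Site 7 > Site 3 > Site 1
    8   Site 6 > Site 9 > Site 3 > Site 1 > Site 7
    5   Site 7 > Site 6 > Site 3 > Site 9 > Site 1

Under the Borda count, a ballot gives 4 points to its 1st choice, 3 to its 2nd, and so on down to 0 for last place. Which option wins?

Borda scores:
  Site 1: 13·0 + 8·1 + 5·0 = 8
  Site 9: 13·4 + 8·3 + 5·1 = 81
  Site 7: 13·2 + 8·0 + 5·4 = 46
  Site 6: 13·3 + 8·4 + 5·3 = 86
  Site 3: 13·1 + 8·2 + 5·2 = 39
Site 6 has the highest total.

Site 6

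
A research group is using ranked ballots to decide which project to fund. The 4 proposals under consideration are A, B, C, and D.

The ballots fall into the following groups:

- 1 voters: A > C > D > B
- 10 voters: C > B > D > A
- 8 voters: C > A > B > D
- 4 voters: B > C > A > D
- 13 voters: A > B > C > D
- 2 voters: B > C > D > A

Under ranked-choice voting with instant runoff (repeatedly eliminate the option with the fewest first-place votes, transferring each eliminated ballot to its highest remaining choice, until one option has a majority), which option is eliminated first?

Round 1: C 18, A 14, B 6, D 0. D has the fewest and is eliminated.
Round 2: C 18, A 14, B 6. B has the fewest and is eliminated.
Round 3: C 24, A 14. C has a majority.

D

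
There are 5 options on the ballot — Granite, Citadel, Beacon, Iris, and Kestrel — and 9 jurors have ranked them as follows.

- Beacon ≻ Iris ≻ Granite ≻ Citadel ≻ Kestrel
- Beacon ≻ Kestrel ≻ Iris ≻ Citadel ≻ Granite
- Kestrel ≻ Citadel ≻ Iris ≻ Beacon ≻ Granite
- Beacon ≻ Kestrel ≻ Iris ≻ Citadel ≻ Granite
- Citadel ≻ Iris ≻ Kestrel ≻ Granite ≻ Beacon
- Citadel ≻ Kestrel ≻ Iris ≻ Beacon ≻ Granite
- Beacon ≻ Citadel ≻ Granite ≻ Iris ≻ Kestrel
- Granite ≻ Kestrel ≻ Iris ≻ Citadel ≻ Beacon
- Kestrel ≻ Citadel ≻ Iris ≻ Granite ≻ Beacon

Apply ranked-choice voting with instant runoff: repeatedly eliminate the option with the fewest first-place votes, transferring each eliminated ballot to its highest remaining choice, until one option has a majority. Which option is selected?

Kestrel

Round 1: Beacon 4, Citadel 2, Kestrel 2, Granite 1, Iris 0. Iris has the fewest and is eliminated.
Round 2: Beacon 4, Citadel 2, Kestrel 2, Granite 1. Granite has the fewest and is eliminated.
Round 3: Beacon 4, Kestrel 3, Citadel 2. Citadel has the fewest and is eliminated.
Round 4: Kestrel 5, Beacon 4. Kestrel has a majority.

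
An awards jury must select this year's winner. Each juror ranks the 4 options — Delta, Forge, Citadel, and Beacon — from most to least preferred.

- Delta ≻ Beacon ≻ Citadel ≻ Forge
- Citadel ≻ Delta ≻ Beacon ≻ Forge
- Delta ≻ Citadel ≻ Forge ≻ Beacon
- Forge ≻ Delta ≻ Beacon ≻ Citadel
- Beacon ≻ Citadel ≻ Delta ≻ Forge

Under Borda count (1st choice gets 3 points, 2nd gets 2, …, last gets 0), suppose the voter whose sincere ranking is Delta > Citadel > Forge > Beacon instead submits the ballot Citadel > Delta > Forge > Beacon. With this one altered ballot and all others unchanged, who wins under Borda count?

Borda totals with the altered ballot: Delta 10, Forge 4, Citadel 9, Beacon 7.
The winner is unchanged: still Delta.

Delta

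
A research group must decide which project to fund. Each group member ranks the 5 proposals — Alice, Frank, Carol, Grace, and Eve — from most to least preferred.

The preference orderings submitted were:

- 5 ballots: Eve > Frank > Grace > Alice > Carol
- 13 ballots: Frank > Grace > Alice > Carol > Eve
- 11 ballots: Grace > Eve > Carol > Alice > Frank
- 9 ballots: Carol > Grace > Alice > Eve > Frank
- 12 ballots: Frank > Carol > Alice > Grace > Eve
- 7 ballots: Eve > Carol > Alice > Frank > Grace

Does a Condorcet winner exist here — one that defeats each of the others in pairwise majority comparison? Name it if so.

Head-to-head results (57 voters total):
Alice vs Frank: Frank wins 30–27.
Alice vs Carol: Carol wins 39–18.
Alice vs Grace: Grace wins 38–19.
Alice vs Eve: Alice wins 34–23.
Frank vs Carol: Frank wins 30–27.
Frank vs Grace: Frank wins 37–20.
Frank vs Eve: Eve wins 32–25.
Carol vs Grace: Grace wins 29–28.
Carol vs Eve: Carol wins 34–23.
Grace vs Eve: Grace wins 45–12.
No candidate beats all others: Alice beats Eve beats Frank beats Alice, a majority cycle.

None — there is no Condorcet winner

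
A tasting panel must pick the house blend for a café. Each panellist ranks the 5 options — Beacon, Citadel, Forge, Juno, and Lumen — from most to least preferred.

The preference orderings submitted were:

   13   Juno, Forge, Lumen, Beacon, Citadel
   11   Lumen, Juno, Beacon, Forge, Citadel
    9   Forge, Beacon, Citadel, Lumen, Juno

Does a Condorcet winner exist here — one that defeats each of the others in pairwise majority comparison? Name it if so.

No Condorcet winner

Head-to-head results (33 voters total):
Beacon vs Citadel: Beacon wins 33–0.
Beacon vs Forge: Forge wins 22–11.
Beacon vs Juno: Juno wins 24–9.
Beacon vs Lumen: Lumen wins 24–9.
Citadel vs Forge: Forge wins 33–0.
Citadel vs Juno: Juno wins 24–9.
Citadel vs Lumen: Lumen wins 24–9.
Forge vs Juno: Juno wins 24–9.
Forge vs Lumen: Forge wins 22–11.
Juno vs Lumen: Lumen wins 20–13.
No candidate beats all others: Forge beats Lumen beats Juno beats Forge, a majority cycle.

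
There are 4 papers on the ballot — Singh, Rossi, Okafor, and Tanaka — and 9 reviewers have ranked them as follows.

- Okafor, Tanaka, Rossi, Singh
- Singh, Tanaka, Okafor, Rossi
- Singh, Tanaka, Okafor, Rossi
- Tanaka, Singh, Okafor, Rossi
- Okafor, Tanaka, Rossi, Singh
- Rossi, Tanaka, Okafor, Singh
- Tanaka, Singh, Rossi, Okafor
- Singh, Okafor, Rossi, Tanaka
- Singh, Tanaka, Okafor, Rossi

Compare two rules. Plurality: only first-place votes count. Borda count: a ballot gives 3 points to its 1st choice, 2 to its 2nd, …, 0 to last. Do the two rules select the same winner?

No

Plurality first-place counts: Singh 4, Rossi 1, Okafor 2, Tanaka 2 → Singh.
Borda totals: Singh 16, Rossi 7, Okafor 13, Tanaka 18 → Tanaka.
The two rules disagree: plurality picks Singh, Borda picks Tanaka.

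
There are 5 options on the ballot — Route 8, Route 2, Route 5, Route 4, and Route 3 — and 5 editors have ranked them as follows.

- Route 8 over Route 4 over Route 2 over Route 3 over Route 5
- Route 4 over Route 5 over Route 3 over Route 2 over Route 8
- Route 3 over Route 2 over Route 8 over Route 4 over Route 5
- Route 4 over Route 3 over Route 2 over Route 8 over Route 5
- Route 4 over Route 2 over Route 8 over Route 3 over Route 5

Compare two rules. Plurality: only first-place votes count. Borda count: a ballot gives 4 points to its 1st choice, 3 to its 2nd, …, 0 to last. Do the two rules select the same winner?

Yes

Plurality first-place counts: Route 8 1, Route 2 0, Route 5 0, Route 4 3, Route 3 1 → Route 4.
Borda totals: Route 8 9, Route 2 11, Route 5 3, Route 4 16, Route 3 11 → Route 4.
The two rules agree on Route 4.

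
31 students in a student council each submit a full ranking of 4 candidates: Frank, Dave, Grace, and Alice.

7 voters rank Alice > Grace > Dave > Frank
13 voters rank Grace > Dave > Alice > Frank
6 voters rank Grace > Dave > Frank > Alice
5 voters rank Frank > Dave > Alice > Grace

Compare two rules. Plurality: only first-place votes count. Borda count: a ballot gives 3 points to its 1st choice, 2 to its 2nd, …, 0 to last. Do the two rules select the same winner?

Plurality first-place counts: Frank 5, Dave 0, Grace 19, Alice 7 → Grace.
Borda totals: Frank 21, Dave 55, Grace 71, Alice 39 → Grace.
The two rules agree on Grace.

Yes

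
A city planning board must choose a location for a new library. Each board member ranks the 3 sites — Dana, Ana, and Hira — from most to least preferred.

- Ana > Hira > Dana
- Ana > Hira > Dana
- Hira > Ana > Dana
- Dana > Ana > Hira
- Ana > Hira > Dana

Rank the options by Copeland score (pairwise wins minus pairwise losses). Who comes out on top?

Ana

Pairwise results:
  Dana vs Ana: Ana wins 4–1.
  Dana vs Hira: Hira wins 4–1.
  Ana vs Hira: Ana wins 4–1.
Copeland scores (wins − losses):
  Dana: 0 − 2 = -2
  Ana: 2 − 0 = 2
  Hira: 1 − 1 = 0
Ana has the best Copeland score.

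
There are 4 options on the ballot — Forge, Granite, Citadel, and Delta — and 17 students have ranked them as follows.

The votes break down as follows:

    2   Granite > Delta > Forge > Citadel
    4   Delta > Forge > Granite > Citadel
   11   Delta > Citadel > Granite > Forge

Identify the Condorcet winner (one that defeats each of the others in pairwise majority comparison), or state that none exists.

Delta

Head-to-head results (17 voters total):
Forge vs Granite: Granite wins 13–4.
Forge vs Citadel: Citadel wins 11–6.
Forge vs Delta: Delta wins 17–0.
Granite vs Citadel: Citadel wins 11–6.
Granite vs Delta: Delta wins 15–2.
Citadel vs Delta: Delta wins 17–0.
Delta beats each rival — Forge (17–0), Granite (15–2), Citadel (17–0) — so Delta is the Condorcet winner.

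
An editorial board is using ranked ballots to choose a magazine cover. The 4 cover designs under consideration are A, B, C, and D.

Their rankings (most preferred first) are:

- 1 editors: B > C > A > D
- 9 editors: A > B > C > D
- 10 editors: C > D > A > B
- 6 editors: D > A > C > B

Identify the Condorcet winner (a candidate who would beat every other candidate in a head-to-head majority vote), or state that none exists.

There is no Condorcet winner

Head-to-head results (26 voters total):
A vs B: A wins 25–1.
A vs C: A wins 15–11.
A vs D: D wins 16–10.
B vs C: C wins 16–10.
B vs D: D wins 16–10.
C vs D: C wins 20–6.
No candidate beats all others: A beats C beats D beats A, a majority cycle.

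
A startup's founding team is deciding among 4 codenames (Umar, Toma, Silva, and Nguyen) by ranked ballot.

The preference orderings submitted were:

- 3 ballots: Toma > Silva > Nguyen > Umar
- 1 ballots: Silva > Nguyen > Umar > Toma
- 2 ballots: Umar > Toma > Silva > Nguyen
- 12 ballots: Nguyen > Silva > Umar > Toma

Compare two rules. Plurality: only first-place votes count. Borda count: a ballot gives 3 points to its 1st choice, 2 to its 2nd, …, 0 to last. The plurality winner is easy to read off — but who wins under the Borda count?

Nguyen

Plurality first-place counts: Umar 2, Toma 3, Silva 1, Nguyen 12 → Nguyen.
Borda totals: Umar 19, Toma 13, Silva 35, Nguyen 41 → Nguyen.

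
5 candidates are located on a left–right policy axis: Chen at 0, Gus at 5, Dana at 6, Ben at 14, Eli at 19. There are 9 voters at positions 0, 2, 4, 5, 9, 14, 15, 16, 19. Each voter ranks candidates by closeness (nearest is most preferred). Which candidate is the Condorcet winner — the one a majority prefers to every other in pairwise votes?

Dana

With single-peaked preferences on a line, the Condorcet winner is the candidate closest to the median voter.
The median voter (position 9) is closest to Dana at 6.
Check: Dana vs Chen — voters closer to Dana: 7 of 9.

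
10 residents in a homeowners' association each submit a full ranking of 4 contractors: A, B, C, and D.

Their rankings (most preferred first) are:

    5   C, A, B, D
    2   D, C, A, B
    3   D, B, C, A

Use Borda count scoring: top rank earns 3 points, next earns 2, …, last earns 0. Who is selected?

Borda scores:
  A: 5·2 + 2·1 + 3·0 = 12
  B: 5·1 + 2·0 + 3·2 = 11
  C: 5·3 + 2·2 + 3·1 = 22
  D: 5·0 + 2·3 + 3·3 = 15
C has the highest total.

C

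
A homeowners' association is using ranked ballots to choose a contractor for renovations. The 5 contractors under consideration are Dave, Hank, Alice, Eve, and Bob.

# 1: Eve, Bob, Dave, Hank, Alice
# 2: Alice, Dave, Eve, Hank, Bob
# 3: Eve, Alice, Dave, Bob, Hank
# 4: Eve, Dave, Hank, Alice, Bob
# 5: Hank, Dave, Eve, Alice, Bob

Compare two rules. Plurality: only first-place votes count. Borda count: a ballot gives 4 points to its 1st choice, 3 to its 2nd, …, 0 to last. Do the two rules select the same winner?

Yes

Plurality first-place counts: Dave 0, Hank 1, Alice 1, Eve 3, Bob 0 → Eve.
Borda totals: Dave 13, Hank 8, Alice 9, Eve 16, Bob 4 → Eve.
The two rules agree on Eve.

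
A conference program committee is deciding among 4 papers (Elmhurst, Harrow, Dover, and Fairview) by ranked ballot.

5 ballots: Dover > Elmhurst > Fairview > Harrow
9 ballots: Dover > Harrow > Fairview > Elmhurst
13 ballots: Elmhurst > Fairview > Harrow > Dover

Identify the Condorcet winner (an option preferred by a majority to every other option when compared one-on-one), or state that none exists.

Dover

Head-to-head results (27 voters total):
Elmhurst vs Harrow: Elmhurst wins 18–9.
Elmhurst vs Dover: Dover wins 14–13.
Elmhurst vs Fairview: Elmhurst wins 18–9.
Harrow vs Dover: Dover wins 14–13.
Harrow vs Fairview: Fairview wins 18–9.
Dover vs Fairview: Dover wins 14–13.
Dover beats each rival — Elmhurst (14–13), Harrow (14–13), Fairview (14–13) — so Dover is the Condorcet winner.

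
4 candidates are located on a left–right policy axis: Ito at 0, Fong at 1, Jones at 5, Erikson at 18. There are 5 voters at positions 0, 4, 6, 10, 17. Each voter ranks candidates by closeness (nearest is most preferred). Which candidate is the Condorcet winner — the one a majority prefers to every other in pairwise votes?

With single-peaked preferences on a line, the Condorcet winner is the candidate closest to the median voter.
The median voter (position 6) is closest to Jones at 5.
Check: Jones vs Fong — voters closer to Jones: 4 of 5.

Jones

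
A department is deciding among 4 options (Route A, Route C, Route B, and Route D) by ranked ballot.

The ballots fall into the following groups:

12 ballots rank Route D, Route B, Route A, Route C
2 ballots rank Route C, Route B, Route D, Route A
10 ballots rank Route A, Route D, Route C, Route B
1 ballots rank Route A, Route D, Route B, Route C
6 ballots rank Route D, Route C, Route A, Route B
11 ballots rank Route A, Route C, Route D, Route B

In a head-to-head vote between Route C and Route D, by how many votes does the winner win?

16

Ballots ranking Route C above Route D: 2+11 = 13.
Ballots ranking Route D above Route C: 12+10+1+6 = 29.
Route D wins 29–13, a margin of 16.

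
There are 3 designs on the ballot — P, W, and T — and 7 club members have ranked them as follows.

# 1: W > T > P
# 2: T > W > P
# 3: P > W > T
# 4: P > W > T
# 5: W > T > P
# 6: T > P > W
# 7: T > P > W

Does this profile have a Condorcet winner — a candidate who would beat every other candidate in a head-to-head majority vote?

Head-to-head results (7 voters total):
P vs W: P wins 4–3.
P vs T: T wins 5–2.
W vs T: W wins 4–3.
No candidate beats all others: P beats W beats T beats P, a majority cycle.

No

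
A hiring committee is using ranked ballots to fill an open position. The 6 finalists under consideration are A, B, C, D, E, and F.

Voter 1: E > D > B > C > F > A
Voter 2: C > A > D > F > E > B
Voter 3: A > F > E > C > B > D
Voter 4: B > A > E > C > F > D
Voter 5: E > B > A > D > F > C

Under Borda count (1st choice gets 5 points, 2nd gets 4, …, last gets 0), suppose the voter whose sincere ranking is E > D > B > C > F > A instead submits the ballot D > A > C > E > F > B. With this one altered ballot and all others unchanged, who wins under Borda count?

A

Borda totals with the altered ballot: A 20, B 10, C 12, D 10, E 14, F 9.
The switch changes the winner from E to A.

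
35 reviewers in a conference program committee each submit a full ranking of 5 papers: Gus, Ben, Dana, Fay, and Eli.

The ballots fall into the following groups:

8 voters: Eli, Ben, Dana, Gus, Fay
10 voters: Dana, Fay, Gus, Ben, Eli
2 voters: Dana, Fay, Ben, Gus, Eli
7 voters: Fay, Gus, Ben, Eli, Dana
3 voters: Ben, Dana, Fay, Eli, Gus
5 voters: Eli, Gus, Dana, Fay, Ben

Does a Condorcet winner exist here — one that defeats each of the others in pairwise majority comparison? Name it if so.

No Condorcet winner

Head-to-head results (35 voters total):
Gus vs Ben: Gus wins 22–13.
Gus vs Dana: Dana wins 23–12.
Gus vs Fay: Fay wins 22–13.
Gus vs Eli: Gus wins 19–16.
Ben vs Dana: Ben wins 18–17.
Ben vs Fay: Fay wins 24–11.
Ben vs Eli: Ben wins 22–13.
Dana vs Fay: Dana wins 28–7.
Dana vs Eli: Eli wins 20–15.
Fay vs Eli: Fay wins 22–13.
No candidate beats all others: Gus beats Ben beats Dana beats Gus, a majority cycle.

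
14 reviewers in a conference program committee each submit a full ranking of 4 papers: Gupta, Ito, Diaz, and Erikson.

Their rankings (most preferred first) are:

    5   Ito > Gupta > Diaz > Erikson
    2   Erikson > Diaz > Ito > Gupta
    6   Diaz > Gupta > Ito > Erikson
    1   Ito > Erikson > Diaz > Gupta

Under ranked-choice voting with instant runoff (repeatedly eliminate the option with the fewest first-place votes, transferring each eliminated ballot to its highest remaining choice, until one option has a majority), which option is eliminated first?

Gupta

Round 1: Ito 6, Diaz 6, Erikson 2, Gupta 0. Gupta has the fewest and is eliminated.
Round 2: Ito 6, Diaz 6, Erikson 2. Erikson has the fewest and is eliminated.
Round 3: Diaz 8, Ito 6. Diaz has a majority.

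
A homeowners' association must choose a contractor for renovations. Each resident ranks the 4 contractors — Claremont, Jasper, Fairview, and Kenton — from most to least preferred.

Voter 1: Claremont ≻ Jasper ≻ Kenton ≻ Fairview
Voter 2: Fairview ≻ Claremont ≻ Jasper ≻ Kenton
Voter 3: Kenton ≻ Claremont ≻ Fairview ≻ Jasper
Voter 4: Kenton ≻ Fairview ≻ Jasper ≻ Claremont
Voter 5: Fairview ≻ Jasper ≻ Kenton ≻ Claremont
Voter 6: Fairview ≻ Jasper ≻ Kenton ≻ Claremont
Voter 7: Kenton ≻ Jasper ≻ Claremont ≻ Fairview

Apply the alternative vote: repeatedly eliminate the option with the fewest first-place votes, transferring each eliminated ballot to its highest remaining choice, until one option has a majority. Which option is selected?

Kenton

Round 1: Fairview 3, Kenton 3, Claremont 1, Jasper 0. Jasper has the fewest and is eliminated.
Round 2: Fairview 3, Kenton 3, Claremont 1. Claremont has the fewest and is eliminated.
Round 3: Kenton 4, Fairview 3. Kenton has a majority.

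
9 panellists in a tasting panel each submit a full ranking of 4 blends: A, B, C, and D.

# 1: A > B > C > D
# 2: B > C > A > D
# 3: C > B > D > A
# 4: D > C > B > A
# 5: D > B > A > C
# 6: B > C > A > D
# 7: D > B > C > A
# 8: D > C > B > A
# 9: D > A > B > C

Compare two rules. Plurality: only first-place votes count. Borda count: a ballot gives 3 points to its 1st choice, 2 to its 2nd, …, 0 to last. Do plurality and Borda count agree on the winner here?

Plurality first-place counts: A 1, B 2, C 1, D 5 → D.
Borda totals: A 8, B 17, C 13, D 16 → B.
The two rules disagree: plurality picks D, Borda picks B.

No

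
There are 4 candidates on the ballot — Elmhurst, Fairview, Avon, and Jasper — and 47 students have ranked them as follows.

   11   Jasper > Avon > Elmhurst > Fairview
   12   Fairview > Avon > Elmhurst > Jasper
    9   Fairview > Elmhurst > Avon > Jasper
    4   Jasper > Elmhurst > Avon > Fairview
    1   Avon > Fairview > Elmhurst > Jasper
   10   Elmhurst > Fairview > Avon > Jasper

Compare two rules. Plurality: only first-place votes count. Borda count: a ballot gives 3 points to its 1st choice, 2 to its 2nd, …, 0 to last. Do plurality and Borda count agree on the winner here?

Plurality first-place counts: Elmhurst 10, Fairview 21, Avon 1, Jasper 15 → Fairview.
Borda totals: Elmhurst 80, Fairview 85, Avon 72, Jasper 45 → Fairview.
The two rules agree on Fairview.

Yes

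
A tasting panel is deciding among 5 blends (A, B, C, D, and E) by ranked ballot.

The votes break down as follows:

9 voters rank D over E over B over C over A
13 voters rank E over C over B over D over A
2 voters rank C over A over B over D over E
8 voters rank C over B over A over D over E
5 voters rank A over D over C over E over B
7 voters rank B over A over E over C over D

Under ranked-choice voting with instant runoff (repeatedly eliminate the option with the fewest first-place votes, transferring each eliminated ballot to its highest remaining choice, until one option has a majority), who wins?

Round 1: E 13, C 10, D 9, B 7, A 5. A has the fewest and is eliminated.
Round 2: D 14, E 13, C 10, B 7. B has the fewest and is eliminated.
Round 3: E 20, D 14, C 10. C has the fewest and is eliminated.
Round 4: D 24, E 20. D has a majority.

D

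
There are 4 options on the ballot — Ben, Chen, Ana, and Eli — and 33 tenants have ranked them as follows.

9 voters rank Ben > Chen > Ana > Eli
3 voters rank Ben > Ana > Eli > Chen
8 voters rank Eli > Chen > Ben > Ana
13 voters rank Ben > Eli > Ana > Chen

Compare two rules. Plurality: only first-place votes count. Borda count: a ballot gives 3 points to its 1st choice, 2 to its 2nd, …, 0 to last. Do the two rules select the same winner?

Yes

Plurality first-place counts: Ben 25, Chen 0, Ana 0, Eli 8 → Ben.
Borda totals: Ben 83, Chen 34, Ana 28, Eli 53 → Ben.
The two rules agree on Ben.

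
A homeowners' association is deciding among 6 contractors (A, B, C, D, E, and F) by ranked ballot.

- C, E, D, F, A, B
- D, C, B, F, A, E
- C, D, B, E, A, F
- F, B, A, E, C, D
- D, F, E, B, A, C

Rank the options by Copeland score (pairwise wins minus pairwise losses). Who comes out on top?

Pairwise results:
  A vs B: B wins 4–1.
  A vs C: C wins 3–2.
  A vs D: D wins 4–1.
  A vs E: E wins 3–2.
  A vs F: F wins 4–1.
  B vs C: C wins 3–2.
  B vs D: D wins 4–1.
  B vs E: B wins 3–2.
  B vs F: F wins 3–2.
  C vs D: C wins 3–2.
  C vs E: C wins 3–2.
  C vs F: C wins 3–2.
  D vs E: D wins 3–2.
  D vs F: D wins 4–1.
  E vs F: F wins 3–2.
Copeland scores (wins − losses):
  A: 0 − 5 = -5
  B: 2 − 3 = -1
  C: 5 − 0 = 5
  D: 4 − 1 = 3
  E: 1 − 4 = -3
  F: 3 − 2 = 1
C has the best Copeland score.

C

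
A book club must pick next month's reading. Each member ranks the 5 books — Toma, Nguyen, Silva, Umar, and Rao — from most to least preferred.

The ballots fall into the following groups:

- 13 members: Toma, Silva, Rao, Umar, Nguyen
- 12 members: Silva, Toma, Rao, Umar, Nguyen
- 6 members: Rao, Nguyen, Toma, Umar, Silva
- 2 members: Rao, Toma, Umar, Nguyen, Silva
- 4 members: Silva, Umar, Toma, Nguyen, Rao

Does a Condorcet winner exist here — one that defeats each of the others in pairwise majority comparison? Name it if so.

Toma

Head-to-head results (37 voters total):
Toma vs Nguyen: Toma wins 31–6.
Toma vs Silva: Toma wins 21–16.
Toma vs Umar: Toma wins 33–4.
Toma vs Rao: Toma wins 29–8.
Nguyen vs Silva: Silva wins 29–8.
Nguyen vs Umar: Umar wins 31–6.
Nguyen vs Rao: Rao wins 33–4.
Silva vs Umar: Silva wins 29–8.
Silva vs Rao: Silva wins 29–8.
Umar vs Rao: Rao wins 33–4.
Toma beats each rival — Nguyen (31–6), Silva (21–16), Umar (33–4), Rao (29–8) — so Toma is the Condorcet winner.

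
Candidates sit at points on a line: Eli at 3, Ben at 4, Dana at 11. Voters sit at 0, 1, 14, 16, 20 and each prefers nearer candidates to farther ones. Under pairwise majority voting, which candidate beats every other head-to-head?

Dana

With single-peaked preferences on a line, the Condorcet winner is the candidate closest to the median voter.
The median voter (position 14) is closest to Dana at 11.
Check: Dana vs Eli — voters closer to Dana: 3 of 5.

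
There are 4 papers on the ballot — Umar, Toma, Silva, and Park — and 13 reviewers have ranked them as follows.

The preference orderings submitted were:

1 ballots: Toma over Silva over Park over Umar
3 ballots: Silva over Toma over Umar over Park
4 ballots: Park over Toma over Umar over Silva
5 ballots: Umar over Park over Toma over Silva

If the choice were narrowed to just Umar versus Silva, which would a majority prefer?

Ballots ranking Umar above Silva: 4+5 = 9.
Ballots ranking Silva above Umar: 1+3 = 4.
Umar wins the head-to-head, 9–4.

Umar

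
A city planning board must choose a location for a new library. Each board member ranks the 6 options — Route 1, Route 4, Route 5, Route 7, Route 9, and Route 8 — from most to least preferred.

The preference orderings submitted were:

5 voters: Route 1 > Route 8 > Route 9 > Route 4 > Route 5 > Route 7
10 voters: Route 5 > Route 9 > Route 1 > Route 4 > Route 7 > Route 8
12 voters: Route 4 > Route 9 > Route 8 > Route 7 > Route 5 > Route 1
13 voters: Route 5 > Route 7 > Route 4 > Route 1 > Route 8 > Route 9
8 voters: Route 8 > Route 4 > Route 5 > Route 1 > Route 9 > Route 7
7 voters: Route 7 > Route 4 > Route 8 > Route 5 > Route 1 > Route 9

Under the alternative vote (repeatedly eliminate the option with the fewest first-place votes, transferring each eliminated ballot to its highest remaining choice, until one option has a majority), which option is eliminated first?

Route 9

Round 1: Route 5 23, Route 4 12, Route 8 8, Route 7 7, Route 1 5, Route 9 0. Route 9 has the fewest and is eliminated.
Round 2: Route 5 23, Route 4 12, Route 8 8, Route 7 7, Route 1 5. Route 1 has the fewest and is eliminated.
Round 3: Route 5 23, Route 8 13, Route 4 12, Route 7 7. Route 7 has the fewest and is eliminated.
Round 4: Route 5 23, Route 4 19, Route 8 13. Route 8 has the fewest and is eliminated.
Round 5: Route 4 32, Route 5 23. Route 4 has a majority.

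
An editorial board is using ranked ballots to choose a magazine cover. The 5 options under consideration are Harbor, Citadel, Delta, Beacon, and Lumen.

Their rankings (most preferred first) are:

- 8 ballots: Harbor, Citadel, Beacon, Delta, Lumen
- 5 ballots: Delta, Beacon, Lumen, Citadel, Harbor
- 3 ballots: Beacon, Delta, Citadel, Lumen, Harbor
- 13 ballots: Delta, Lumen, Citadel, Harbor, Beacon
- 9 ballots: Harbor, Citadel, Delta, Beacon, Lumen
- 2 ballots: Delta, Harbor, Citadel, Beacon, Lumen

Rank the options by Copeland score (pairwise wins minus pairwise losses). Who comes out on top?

Delta

Pairwise results:
  Harbor vs Citadel: Citadel wins 21–19.
  Harbor vs Delta: Delta wins 23–17.
  Harbor vs Beacon: Harbor wins 32–8.
  Harbor vs Lumen: Lumen wins 21–19.
  Citadel vs Delta: Delta wins 23–17.
  Citadel vs Beacon: Citadel wins 32–8.
  Citadel vs Lumen: Citadel wins 22–18.
  Delta vs Beacon: Delta wins 29–11.
  Delta vs Lumen: Delta wins 40–0.
  Beacon vs Lumen: Beacon wins 27–13.
Copeland scores (wins − losses):
  Harbor: 1 − 3 = -2
  Citadel: 3 − 1 = 2
  Delta: 4 − 0 = 4
  Beacon: 1 − 3 = -2
  Lumen: 1 − 3 = -2
Delta has the best Copeland score.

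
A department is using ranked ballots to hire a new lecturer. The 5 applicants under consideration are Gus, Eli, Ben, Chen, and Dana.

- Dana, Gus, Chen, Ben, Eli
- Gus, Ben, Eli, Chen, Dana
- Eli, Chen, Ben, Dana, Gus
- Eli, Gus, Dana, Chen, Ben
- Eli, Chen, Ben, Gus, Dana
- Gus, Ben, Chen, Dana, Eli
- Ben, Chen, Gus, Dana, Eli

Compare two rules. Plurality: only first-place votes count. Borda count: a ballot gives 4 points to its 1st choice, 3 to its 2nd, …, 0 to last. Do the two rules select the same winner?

No

Plurality first-place counts: Gus 2, Eli 3, Ben 1, Chen 0, Dana 1 → Eli.
Borda totals: Gus 17, Eli 14, Ben 15, Chen 15, Dana 9 → Gus.
The two rules disagree: plurality picks Eli, Borda picks Gus.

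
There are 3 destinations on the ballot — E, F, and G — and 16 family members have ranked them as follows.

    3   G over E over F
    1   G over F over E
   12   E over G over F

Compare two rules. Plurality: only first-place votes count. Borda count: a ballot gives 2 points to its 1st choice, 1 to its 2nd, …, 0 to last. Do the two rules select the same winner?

Plurality first-place counts: E 12, F 0, G 4 → E.
Borda totals: E 27, F 1, G 20 → E.
The two rules agree on E.

Yes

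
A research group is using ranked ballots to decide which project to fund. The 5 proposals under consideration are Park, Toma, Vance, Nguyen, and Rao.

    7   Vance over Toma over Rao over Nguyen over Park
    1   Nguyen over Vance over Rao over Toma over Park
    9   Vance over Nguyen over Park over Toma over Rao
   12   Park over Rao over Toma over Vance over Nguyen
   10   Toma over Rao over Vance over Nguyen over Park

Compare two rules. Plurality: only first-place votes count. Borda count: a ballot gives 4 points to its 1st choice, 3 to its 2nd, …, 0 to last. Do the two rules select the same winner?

Plurality first-place counts: Park 12, Toma 10, Vance 16, Nguyen 1, Rao 0 → Vance.
Borda totals: Park 66, Toma 95, Vance 99, Nguyen 48, Rao 82 → Vance.
The two rules agree on Vance.

Yes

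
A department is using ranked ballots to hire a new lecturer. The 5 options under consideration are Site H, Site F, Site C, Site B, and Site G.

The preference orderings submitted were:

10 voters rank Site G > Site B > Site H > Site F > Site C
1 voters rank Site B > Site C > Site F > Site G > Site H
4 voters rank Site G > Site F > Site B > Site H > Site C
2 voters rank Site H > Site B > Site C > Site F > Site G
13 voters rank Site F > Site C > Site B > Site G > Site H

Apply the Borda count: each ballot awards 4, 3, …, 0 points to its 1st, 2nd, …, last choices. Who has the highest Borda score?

Borda scores:
  Site H: 10·2 + 0 + 4·1 + 2·4 + 13·0 = 32
  Site F: 10·1 + 2 + 4·3 + 2·1 + 13·4 = 78
  Site C: 10·0 + 3 + 4·0 + 2·2 + 13·3 = 46
  Site B: 10·3 + 4 + 4·2 + 2·3 + 13·2 = 74
  Site G: 10·4 + 1 + 4·4 + 2·0 + 13·1 = 70
Site F has the highest total.

Site F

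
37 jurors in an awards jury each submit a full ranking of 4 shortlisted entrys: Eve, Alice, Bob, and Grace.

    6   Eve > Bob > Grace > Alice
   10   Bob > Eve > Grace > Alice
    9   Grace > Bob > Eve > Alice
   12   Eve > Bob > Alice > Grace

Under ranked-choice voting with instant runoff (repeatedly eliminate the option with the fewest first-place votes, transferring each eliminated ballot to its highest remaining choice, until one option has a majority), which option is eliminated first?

Alice

Round 1: Eve 18, Bob 10, Grace 9, Alice 0. Alice has the fewest and is eliminated.
Round 2: Eve 18, Bob 10, Grace 9. Grace has the fewest and is eliminated.
Round 3: Bob 19, Eve 18. Bob has a majority.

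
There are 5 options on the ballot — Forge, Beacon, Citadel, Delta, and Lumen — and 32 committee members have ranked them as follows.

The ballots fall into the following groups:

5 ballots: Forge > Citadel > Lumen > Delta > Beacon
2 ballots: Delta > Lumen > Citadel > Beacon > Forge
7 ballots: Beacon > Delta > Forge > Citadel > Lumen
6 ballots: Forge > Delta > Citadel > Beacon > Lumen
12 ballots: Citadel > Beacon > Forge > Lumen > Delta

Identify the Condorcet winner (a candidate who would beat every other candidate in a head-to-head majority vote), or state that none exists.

None — there is no Condorcet winner

Head-to-head results (32 voters total):
Forge vs Beacon: Beacon wins 21–11.
Forge vs Citadel: Forge wins 18–14.
Forge vs Delta: Forge wins 23–9.
Forge vs Lumen: Forge wins 30–2.
Beacon vs Citadel: Citadel wins 25–7.
Beacon vs Delta: Beacon wins 19–13.
Beacon vs Lumen: Beacon wins 25–7.
Citadel vs Delta: Citadel wins 17–15.
Citadel vs Lumen: Citadel wins 30–2.
Delta vs Lumen: Lumen wins 17–15.
No candidate beats all others: Forge beats Citadel beats Beacon beats Forge, a majority cycle.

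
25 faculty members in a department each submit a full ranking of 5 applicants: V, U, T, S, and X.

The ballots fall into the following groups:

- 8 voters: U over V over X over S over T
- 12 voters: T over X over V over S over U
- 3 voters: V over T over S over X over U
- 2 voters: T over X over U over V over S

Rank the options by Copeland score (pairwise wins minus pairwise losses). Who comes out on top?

Pairwise results:
  V vs U: V wins 15–10.
  V vs T: T wins 14–11.
  V vs S: V wins 25–0.
  V vs X: X wins 14–11.
  U vs T: T wins 17–8.
  U vs S: S wins 15–10.
  U vs X: X wins 17–8.
  T vs S: T wins 17–8.
  T vs X: T wins 17–8.
  S vs X: X wins 22–3.
Copeland scores (wins − losses):
  V: 2 − 2 = 0
  U: 0 − 4 = -4
  T: 4 − 0 = 4
  S: 1 − 3 = -2
  X: 3 − 1 = 2
T has the best Copeland score.

T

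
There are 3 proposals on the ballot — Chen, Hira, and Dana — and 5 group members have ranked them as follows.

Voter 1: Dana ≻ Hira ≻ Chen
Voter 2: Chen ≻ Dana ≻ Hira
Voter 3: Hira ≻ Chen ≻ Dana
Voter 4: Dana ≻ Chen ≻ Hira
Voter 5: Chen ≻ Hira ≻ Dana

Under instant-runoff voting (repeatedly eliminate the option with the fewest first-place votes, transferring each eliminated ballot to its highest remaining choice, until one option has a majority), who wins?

Chen

Round 1: Chen 2, Dana 2, Hira 1. Hira has the fewest and is eliminated.
Round 2: Chen 3, Dana 2. Chen has a majority.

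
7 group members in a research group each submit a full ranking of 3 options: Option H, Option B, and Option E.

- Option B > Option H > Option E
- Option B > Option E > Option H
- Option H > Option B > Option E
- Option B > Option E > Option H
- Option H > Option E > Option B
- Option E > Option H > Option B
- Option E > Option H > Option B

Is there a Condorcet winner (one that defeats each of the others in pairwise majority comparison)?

No

Head-to-head results (7 voters total):
Option H vs Option B: Option H wins 4–3.
Option H vs Option E: Option E wins 4–3.
Option B vs Option E: Option B wins 4–3.
No candidate beats all others: Option H beats Option B beats Option E beats Option H, a majority cycle.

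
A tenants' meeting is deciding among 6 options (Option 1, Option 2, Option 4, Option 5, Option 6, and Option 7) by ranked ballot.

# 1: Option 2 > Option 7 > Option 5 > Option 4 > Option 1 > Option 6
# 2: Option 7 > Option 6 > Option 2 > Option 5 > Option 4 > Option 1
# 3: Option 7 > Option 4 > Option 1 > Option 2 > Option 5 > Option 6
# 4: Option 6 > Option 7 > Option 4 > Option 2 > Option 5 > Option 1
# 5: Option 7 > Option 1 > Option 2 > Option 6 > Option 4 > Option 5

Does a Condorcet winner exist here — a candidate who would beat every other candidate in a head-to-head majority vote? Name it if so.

Head-to-head results (5 voters total):
Option 1 vs Option 2: Option 2 wins 3–2.
Option 1 vs Option 4: Option 4 wins 4–1.
Option 1 vs Option 5: Option 5 wins 3–2.
Option 1 vs Option 6: Option 1 wins 3–2.
Option 1 vs Option 7: Option 7 wins 5–0.
Option 2 vs Option 4: Option 2 wins 3–2.
Option 2 vs Option 5: Option 2 wins 5–0.
Option 2 vs Option 6: Option 2 wins 3–2.
Option 2 vs Option 7: Option 7 wins 4–1.
Option 4 vs Option 5: Option 4 wins 3–2.
Option 4 vs Option 6: Option 6 wins 3–2.
Option 4 vs Option 7: Option 7 wins 5–0.
Option 5 vs Option 6: Option 6 wins 3–2.
Option 5 vs Option 7: Option 7 wins 5–0.
Option 6 vs Option 7: Option 7 wins 4–1.
Option 7 beats each rival — Option 1 (5–0), Option 2 (4–1), Option 4 (5–0), Option 5 (5–0), Option 6 (4–1) — so Option 7 is the Condorcet winner.

Option 7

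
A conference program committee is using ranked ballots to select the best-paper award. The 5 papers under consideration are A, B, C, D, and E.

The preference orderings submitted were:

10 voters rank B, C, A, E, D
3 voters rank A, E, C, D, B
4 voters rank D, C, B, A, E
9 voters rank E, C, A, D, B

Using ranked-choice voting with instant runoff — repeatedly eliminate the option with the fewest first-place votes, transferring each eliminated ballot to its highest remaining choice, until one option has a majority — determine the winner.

Round 1: B 10, E 9, D 4, A 3, C 0. C has the fewest and is eliminated.
Round 2: B 10, E 9, D 4, A 3. A has the fewest and is eliminated.
Round 3: E 12, B 10, D 4. D has the fewest and is eliminated.
Round 4: B 14, E 12. B has a majority.

B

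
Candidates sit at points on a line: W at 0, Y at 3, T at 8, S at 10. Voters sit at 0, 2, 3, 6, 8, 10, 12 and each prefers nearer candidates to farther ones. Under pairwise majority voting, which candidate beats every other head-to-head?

T

With single-peaked preferences on a line, the Condorcet winner is the candidate closest to the median voter.
The median voter (position 6) is closest to T at 8.
Check: T vs W — voters closer to T: 4 of 7.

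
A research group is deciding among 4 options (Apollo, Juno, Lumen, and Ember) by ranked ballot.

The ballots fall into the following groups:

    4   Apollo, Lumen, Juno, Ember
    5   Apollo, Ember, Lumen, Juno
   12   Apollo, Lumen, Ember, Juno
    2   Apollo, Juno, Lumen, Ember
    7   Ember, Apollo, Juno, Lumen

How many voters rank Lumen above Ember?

18

Ballots ranking Lumen above Ember: 4+12+2 = 18.
Ballots ranking Ember above Lumen: 5+7 = 12.
So 18 of 30 voters prefer Lumen to Ember.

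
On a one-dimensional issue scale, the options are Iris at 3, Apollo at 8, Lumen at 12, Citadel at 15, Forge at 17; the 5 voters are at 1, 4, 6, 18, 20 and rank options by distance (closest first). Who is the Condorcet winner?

With single-peaked preferences on a line, the Condorcet winner is the candidate closest to the median voter.
The median voter (position 6) is closest to Apollo at 8.
Check: Apollo vs Citadel — voters closer to Apollo: 3 of 5.

Apollo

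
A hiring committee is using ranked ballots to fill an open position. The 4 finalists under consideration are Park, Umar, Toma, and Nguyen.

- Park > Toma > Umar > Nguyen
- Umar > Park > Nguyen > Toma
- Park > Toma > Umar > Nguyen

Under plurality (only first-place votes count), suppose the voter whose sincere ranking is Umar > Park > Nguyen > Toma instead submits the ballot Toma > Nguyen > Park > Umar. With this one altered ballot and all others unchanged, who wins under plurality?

First-place totals with the altered ballot: Park 2, Umar 0, Toma 1, Nguyen 0.
The winner is unchanged: still Park.

Park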